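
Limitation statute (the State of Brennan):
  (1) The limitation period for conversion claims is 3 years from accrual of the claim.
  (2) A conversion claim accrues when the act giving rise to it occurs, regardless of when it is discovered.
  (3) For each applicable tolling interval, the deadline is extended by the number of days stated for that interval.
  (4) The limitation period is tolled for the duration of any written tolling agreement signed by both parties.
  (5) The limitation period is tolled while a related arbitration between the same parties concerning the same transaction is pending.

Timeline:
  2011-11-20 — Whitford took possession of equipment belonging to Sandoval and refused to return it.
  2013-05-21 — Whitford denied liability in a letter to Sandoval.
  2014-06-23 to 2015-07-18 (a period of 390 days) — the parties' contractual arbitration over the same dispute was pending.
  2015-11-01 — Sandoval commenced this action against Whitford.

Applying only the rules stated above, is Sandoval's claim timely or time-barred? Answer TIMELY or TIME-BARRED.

TIMELY

The claim accrued on 2011-11-20, when the wrongful act occurred.
3 years from 2011-11-20 is 2014-11-20.
The pending related arbitration from 2014-06-23 to 2015-07-18 tolled the period for 390 days, extending the deadline to 2015-12-15.
The other events in the timeline have no effect on the limitation period under the stated rules.
Sandoval filed on 2015-11-01, before the 2015-12-15 deadline, so the action is timely.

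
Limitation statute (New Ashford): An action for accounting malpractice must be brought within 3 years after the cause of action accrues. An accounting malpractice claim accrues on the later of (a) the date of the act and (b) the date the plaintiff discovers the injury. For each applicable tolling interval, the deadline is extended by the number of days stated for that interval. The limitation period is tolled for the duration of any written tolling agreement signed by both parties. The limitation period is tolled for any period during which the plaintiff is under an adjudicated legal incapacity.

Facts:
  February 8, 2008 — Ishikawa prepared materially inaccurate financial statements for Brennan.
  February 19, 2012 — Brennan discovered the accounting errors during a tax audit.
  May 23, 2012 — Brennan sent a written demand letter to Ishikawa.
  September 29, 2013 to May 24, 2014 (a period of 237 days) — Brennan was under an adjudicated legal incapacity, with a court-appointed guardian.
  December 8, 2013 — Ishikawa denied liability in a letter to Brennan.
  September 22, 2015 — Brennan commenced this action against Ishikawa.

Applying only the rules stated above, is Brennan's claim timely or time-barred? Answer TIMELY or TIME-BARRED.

Because discovery on February 19, 2012 post-dates the February 8, 2008 act, accrual under the later-of rule falls on February 19, 2012.
The untolled deadline — 3 years after February 19, 2012 — is February 19, 2015.
The period was tolled for 237 days by the plaintiff's legal incapacity (September 29, 2013 to May 24, 2014), pushing the deadline to October 14, 2015.
None of the other events listed affects the running of the period under the stated rules.
The September 22, 2015 filing precedes the October 14, 2015 deadline; the claim is timely.

TIMELY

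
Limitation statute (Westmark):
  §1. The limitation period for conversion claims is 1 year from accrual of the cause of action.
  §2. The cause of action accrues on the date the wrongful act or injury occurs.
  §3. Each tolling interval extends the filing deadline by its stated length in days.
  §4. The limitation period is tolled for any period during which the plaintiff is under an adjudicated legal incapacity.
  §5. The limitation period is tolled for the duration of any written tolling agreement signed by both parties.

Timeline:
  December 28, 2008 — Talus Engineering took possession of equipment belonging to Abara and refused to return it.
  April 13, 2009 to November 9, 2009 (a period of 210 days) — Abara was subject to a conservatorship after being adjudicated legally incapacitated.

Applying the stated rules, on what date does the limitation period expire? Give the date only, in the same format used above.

The claim accrued on December 28, 2008, when the wrongful act occurred.
1 year from December 28, 2008 is December 28, 2009.
The period was tolled for 210 days by the plaintiff's legal incapacity (April 13, 2009 to November 9, 2009), pushing the deadline to July 26, 2010.

July 26, 2010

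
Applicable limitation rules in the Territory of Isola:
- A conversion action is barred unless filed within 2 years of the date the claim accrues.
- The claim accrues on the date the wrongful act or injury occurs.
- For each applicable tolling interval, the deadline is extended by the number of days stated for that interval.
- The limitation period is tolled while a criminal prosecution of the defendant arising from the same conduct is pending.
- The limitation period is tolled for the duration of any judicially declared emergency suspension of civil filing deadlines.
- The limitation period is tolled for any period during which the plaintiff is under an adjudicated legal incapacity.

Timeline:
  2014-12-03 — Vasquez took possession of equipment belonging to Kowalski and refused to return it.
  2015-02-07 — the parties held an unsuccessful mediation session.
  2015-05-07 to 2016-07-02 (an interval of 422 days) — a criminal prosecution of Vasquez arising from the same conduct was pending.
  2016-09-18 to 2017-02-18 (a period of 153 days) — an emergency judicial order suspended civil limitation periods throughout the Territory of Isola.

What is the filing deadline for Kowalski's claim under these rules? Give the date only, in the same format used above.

2018-07-01

The claim accrued on 2014-12-03, the date of the act.
Adding the 2 years base period to 2014-12-03 gives a deadline of 2016-12-03, before any tolling.
Because the pending criminal prosecution ran from 2015-05-07 to 2016-07-02, the deadline is extended by 422 days to 2018-01-29.
Because the emergency suspension of filing deadlines ran from 2016-09-18 to 2017-02-18, the deadline is extended by 153 days to 2018-07-01.
Nothing else in the chronology tolls or restarts the period.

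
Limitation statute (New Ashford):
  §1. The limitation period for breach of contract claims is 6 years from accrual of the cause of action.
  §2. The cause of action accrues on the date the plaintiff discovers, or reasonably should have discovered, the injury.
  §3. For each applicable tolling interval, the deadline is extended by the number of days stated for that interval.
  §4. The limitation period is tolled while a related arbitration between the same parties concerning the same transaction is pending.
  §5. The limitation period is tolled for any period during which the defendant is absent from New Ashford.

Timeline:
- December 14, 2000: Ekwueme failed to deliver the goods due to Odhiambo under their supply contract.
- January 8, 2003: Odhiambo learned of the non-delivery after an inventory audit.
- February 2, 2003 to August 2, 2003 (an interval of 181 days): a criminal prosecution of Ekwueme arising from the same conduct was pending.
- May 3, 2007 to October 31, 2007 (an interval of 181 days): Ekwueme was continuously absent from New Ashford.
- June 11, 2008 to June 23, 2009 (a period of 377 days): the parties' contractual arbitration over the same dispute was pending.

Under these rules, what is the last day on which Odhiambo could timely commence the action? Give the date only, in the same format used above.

The claim did not accrue until Odhiambo discovered the injury on January 8, 2003; the December 14, 2000 act date does not start the clock under the stated rule.
6 years from January 8, 2003 is January 8, 2009.
Because the defendant's absence from the jurisdiction ran from May 3, 2007 to October 31, 2007, the deadline is extended by 181 days to July 8, 2009.
The period was tolled for 377 days by the pending related arbitration (June 11, 2008 to June 23, 2009), pushing the deadline to July 20, 2010.
Although a criminal prosecution ran from February 2, 2003 to August 2, 2003, the stated rules do not make that a tolling event, so it is disregarded.

July 20, 2010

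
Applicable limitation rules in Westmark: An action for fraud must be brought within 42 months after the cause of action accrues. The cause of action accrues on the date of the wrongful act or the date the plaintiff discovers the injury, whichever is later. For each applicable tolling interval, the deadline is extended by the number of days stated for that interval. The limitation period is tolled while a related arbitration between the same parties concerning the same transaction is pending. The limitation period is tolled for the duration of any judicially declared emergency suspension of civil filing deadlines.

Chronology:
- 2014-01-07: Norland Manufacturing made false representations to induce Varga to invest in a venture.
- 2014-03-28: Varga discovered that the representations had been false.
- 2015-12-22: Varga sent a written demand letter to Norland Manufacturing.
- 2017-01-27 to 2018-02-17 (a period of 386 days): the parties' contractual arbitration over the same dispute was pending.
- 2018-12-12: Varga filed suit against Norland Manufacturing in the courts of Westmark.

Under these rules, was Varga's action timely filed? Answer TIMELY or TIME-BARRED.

The claim accrued on 2014-03-28 — the later of the 2014-01-07 act and the 2014-03-28 discovery.
Adding the 42 months base period to 2014-03-28 gives a deadline of 2017-09-28, before any tolling.
The period was tolled for 386 days by the pending related arbitration (2017-01-27 to 2018-02-17), pushing the deadline to 2018-10-19.
None of the other events listed affects the running of the period under the stated rules.
Filing on 2018-12-12 missed the 2018-10-19 deadline — the action is time-barred.

TIME-BARRED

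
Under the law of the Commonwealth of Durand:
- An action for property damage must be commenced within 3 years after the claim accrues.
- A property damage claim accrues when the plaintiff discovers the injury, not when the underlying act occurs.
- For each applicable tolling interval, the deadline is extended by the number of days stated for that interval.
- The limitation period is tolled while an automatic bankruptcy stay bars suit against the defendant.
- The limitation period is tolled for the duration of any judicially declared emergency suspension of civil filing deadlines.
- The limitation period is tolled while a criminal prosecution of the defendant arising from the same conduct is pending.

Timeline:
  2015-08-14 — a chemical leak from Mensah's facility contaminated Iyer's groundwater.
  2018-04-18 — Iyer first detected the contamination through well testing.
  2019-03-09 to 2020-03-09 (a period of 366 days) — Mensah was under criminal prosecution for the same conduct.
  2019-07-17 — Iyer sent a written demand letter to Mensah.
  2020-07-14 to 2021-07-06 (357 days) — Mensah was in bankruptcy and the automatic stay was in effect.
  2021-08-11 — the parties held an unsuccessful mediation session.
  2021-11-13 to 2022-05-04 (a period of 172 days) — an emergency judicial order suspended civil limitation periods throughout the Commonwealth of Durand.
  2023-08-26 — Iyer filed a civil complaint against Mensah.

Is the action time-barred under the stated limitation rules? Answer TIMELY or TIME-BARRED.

Accrual is tied to discovery, so the period began on 2018-04-18 rather than on 2015-08-14 when the act occurred.
3 years from 2018-04-18 is 2021-04-18.
The pending criminal prosecution from 2019-03-09 to 2020-03-09 tolled the period for 366 days, extending the deadline to 2022-04-19.
The period was tolled for 357 days by the automatic bankruptcy stay (2020-07-14 to 2021-07-06), pushing the deadline to 2023-04-11.
The emergency suspension of filing deadlines from 2021-11-13 to 2022-05-04 tolled the period for 172 days, extending the deadline to 2023-09-30.
The other events in the timeline have no effect on the limitation period under the stated rules.
The 2023-08-26 filing precedes the 2023-09-30 deadline; the claim is timely.

TIMELY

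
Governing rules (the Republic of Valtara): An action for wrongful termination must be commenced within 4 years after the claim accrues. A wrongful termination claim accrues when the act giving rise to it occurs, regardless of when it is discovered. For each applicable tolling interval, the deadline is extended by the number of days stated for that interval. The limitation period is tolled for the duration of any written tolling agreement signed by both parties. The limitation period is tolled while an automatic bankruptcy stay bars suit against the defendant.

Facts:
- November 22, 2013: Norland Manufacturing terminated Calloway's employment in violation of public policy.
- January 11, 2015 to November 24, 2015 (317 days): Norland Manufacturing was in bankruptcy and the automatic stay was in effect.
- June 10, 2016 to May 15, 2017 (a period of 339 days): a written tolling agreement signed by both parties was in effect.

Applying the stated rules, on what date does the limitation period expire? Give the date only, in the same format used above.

September 9, 2019

The limitation period began to run on November 22, 2013.
The untolled deadline — 4 years after November 22, 2013 — is November 22, 2017.
Because the automatic bankruptcy stay ran from January 11, 2015 to November 24, 2015, the deadline is extended by 317 days to October 5, 2018.
The period was tolled for 339 days by the written tolling agreement (June 10, 2016 to May 15, 2017), pushing the deadline to September 9, 2019.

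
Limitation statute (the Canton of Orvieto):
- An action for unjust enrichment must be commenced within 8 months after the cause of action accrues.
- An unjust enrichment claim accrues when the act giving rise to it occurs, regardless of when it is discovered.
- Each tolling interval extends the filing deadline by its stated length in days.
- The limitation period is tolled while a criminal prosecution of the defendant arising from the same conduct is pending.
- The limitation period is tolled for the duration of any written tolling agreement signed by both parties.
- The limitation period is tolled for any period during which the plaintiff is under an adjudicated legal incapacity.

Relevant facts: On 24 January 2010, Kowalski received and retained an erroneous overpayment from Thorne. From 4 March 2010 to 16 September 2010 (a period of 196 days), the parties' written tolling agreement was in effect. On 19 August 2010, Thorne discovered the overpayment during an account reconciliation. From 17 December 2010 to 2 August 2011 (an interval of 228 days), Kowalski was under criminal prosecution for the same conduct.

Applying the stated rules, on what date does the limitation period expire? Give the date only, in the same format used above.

22 November 2011

Because the rule ties accrual to occurrence, the claim accrued on 24 January 2010, not on the 19 August 2010 discovery date.
The untolled deadline — 8 months after 24 January 2010 — is 24 September 2010.
The written tolling agreement from 4 March 2010 to 16 September 2010 tolled the period for 196 days, extending the deadline to 8 April 2011.
The pending criminal prosecution from 17 December 2010 to 2 August 2011 tolled the period for 228 days, extending the deadline to 22 November 2011.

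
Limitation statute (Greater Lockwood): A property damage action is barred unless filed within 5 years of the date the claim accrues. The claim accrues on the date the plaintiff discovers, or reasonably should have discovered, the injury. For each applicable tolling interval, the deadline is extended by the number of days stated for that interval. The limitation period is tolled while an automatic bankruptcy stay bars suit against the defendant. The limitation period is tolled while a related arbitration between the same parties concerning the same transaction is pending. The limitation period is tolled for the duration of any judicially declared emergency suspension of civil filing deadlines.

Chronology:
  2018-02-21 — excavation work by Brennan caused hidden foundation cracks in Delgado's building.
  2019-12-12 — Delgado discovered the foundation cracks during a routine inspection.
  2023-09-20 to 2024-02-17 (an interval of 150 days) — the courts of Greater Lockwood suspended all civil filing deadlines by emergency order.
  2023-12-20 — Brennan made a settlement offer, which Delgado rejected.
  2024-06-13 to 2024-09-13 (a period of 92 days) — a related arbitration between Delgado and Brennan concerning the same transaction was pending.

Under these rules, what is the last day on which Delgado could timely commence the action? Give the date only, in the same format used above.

2025-08-11

The claim did not accrue until Delgado discovered the injury on 2019-12-12; the 2018-02-21 act date does not start the clock under the stated rule.
5 years from 2019-12-12 is 2024-12-12.
The period was tolled for 150 days by the emergency suspension of filing deadlines (2023-09-20 to 2024-02-17), pushing the deadline to 2025-05-11.
Because the pending related arbitration ran from 2024-06-13 to 2024-09-13, the deadline is extended by 92 days to 2025-08-11.
Nothing else in the chronology tolls or restarts the period.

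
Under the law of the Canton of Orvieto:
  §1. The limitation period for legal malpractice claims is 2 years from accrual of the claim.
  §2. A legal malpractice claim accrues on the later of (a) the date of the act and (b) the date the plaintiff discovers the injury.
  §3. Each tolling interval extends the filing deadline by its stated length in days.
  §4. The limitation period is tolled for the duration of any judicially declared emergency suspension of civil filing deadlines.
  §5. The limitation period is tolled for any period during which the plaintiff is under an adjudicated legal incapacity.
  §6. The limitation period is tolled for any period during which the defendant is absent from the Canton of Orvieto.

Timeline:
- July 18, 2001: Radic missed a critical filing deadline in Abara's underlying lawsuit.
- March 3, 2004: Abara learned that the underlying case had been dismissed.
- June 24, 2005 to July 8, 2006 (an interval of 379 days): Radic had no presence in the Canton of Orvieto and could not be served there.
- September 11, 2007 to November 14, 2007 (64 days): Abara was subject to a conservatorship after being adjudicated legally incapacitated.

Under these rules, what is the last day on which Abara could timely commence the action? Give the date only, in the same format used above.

The claim accrued on March 3, 2004 — the later of the July 18, 2001 act and the March 3, 2004 discovery.
The untolled deadline — 2 years after March 3, 2004 — is March 3, 2006.
The period was tolled for 379 days by the defendant's absence from the jurisdiction (June 24, 2005 to July 8, 2006), pushing the deadline to March 17, 2007.
The plaintiff's legal incapacity from September 11, 2007 to November 14, 2007 began after the period had already run on March 17, 2007, so it has no tolling effect.

March 17, 2007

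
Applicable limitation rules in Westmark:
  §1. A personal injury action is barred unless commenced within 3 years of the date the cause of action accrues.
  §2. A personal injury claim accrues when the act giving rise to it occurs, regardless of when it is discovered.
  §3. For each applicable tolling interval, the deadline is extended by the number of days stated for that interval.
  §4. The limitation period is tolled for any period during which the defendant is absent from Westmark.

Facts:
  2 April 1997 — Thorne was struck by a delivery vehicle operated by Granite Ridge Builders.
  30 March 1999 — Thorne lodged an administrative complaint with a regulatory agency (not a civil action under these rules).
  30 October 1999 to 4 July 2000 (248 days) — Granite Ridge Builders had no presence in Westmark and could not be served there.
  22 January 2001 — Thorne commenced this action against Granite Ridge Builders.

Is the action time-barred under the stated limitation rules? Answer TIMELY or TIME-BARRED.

The claim accrued on 2 April 1997, when the wrongful act occurred.
Adding the 3 years base period to 2 April 1997 gives a deadline of 2 April 2000, before any tolling.
The defendant's absence from the jurisdiction from 30 October 1999 to 4 July 2000 tolled the period for 248 days, extending the deadline to 6 December 2000.
The other events in the timeline have no effect on the limitation period under the stated rules.
Filing on 22 January 2001 missed the 6 December 2000 deadline — the action is time-barred.

TIME-BARRED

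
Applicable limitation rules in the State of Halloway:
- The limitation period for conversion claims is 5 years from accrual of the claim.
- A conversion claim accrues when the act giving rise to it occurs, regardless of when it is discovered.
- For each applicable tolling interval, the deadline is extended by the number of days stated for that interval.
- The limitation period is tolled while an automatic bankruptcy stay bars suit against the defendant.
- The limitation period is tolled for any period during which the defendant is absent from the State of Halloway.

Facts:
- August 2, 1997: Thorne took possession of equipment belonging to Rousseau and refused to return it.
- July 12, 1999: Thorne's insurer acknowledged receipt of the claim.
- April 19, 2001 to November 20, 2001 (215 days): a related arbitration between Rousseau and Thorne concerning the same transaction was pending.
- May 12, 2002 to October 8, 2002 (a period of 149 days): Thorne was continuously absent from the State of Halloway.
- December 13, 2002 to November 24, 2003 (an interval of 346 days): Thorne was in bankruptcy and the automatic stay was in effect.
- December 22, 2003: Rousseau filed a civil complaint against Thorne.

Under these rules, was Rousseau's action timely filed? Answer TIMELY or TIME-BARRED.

The claim accrued on August 2, 1997, the date of the act.
Adding the 5 years base period to August 2, 1997 gives a deadline of August 2, 2002, before any tolling.
The defendant's absence from the jurisdiction from May 12, 2002 to October 8, 2002 tolled the period for 149 days, extending the deadline to December 29, 2002.
The period was tolled for 346 days by the automatic bankruptcy stay (December 13, 2002 to November 24, 2003), pushing the deadline to December 10, 2003.
No stated provision tolls the period for a pending arbitration, so the interval from April 19, 2001 to November 20, 2001 has no effect on the deadline.
None of the other events listed affects the running of the period under the stated rules.
Filing on December 22, 2003 missed the December 10, 2003 deadline — the action is time-barred.

TIME-BARRED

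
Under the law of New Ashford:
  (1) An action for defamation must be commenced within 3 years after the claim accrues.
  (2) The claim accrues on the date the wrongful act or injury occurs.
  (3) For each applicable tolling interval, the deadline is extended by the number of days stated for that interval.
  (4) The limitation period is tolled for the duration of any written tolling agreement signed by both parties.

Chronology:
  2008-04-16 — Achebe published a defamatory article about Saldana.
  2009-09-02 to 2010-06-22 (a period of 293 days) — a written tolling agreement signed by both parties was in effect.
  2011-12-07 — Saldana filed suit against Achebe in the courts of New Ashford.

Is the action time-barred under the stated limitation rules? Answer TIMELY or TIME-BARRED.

TIMELY

The limitation period began to run on 2008-04-16.
The untolled deadline — 3 years after 2008-04-16 — is 2011-04-16.
The written tolling agreement from 2009-09-02 to 2010-06-22 tolled the period for 293 days, extending the deadline to 2012-02-03.
Saldana filed on 2011-12-07, before the 2012-02-03 deadline, so the action is timely.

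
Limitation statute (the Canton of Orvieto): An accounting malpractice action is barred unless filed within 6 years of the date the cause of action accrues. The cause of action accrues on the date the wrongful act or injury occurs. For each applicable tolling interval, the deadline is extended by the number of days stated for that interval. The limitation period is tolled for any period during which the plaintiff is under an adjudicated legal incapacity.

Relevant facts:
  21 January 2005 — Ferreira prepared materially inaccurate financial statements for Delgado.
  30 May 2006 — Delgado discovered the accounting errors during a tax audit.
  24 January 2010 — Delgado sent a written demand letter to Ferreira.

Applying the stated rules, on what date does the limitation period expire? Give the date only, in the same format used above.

21 January 2011

Accrual is governed by the date of the act, so the period began to run on 21 January 2005; the later discovery on 30 May 2006 is irrelevant under the stated rule.
The untolled deadline — 6 years after 21 January 2005 — is 21 January 2011.
Nothing else in the chronology tolls or restarts the period.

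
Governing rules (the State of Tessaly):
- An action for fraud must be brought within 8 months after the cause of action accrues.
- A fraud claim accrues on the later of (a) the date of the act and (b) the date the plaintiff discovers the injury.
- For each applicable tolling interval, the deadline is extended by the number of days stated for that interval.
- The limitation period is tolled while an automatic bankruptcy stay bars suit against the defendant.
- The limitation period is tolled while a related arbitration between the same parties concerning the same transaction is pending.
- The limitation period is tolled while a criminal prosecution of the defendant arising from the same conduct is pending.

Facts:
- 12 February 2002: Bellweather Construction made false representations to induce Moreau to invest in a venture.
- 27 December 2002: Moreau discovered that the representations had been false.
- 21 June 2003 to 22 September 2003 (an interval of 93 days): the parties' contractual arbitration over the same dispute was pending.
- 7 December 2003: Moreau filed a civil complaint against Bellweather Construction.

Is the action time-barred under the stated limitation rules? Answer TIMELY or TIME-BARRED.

The claim accrued on 27 December 2002 — the later of the 12 February 2002 act and the 27 December 2002 discovery.
Adding the 8 months base period to 27 December 2002 gives a deadline of 27 August 2003, before any tolling.
The period was tolled for 93 days by the pending related arbitration (21 June 2003 to 22 September 2003), pushing the deadline to 28 November 2003.
Filing on 7 December 2003 missed the 28 November 2003 deadline — the action is time-barred.

TIME-BARRED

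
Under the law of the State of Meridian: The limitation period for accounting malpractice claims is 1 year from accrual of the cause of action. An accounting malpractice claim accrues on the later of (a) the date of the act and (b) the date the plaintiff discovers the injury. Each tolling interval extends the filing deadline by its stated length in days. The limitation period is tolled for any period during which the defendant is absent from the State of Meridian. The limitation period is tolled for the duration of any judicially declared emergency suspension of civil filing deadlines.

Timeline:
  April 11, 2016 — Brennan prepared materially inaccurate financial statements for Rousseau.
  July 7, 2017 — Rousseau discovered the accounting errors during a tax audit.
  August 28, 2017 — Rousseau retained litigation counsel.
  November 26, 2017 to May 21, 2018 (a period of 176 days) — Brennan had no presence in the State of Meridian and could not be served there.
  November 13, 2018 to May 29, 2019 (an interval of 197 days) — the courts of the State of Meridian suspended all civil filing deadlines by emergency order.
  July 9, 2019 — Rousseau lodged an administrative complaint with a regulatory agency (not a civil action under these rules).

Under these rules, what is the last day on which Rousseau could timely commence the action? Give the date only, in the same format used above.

Because discovery on July 7, 2017 post-dates the April 11, 2016 act, accrual under the later-of rule falls on July 7, 2017.
1 year from July 7, 2017 is July 7, 2018.
Because the defendant's absence from the jurisdiction ran from November 26, 2017 to May 21, 2018, the deadline is extended by 176 days to December 30, 2018.
The period was tolled for 197 days by the emergency suspension of filing deadlines (November 13, 2018 to May 29, 2019), pushing the deadline to July 15, 2019.
None of the other events listed affects the running of the period under the stated rules.

July 15, 2019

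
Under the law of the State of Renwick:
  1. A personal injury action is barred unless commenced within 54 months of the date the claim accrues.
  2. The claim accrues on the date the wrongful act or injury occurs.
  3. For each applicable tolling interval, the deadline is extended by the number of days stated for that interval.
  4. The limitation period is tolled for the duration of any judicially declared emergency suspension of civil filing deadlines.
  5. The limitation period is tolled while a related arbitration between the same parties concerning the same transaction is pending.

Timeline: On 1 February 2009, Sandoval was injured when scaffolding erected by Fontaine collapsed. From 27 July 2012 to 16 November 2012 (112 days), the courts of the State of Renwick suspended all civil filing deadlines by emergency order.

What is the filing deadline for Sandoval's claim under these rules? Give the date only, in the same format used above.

The claim accrued on 1 February 2009, the date of the act.
The untolled deadline — 54 months after 1 February 2009 — is 1 August 2013.
Because the emergency suspension of filing deadlines ran from 27 July 2012 to 16 November 2012, the deadline is extended by 112 days to 21 November 2013.

21 November 2013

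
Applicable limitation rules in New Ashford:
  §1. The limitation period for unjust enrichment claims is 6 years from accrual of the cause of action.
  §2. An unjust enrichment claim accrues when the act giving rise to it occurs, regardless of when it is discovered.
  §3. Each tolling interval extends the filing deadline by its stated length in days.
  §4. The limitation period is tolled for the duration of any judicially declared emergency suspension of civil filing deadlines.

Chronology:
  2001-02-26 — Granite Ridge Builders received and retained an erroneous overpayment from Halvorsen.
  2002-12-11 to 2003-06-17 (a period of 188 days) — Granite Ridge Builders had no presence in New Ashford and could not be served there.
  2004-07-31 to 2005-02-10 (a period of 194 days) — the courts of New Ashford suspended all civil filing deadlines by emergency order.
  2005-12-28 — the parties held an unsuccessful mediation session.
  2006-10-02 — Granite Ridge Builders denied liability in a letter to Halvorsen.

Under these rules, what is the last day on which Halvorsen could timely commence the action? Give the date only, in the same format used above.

2007-09-08

The limitation period began to run on 2001-02-26.
The untolled deadline — 6 years after 2001-02-26 — is 2007-02-26.
The period was tolled for 194 days by the emergency suspension of filing deadlines (2004-07-31 to 2005-02-10), pushing the deadline to 2007-09-08.
Although the defendant's absence ran from 2002-12-11 to 2003-06-17, the stated rules do not make that a tolling event, so it is disregarded.
The other events in the timeline have no effect on the limitation period under the stated rules.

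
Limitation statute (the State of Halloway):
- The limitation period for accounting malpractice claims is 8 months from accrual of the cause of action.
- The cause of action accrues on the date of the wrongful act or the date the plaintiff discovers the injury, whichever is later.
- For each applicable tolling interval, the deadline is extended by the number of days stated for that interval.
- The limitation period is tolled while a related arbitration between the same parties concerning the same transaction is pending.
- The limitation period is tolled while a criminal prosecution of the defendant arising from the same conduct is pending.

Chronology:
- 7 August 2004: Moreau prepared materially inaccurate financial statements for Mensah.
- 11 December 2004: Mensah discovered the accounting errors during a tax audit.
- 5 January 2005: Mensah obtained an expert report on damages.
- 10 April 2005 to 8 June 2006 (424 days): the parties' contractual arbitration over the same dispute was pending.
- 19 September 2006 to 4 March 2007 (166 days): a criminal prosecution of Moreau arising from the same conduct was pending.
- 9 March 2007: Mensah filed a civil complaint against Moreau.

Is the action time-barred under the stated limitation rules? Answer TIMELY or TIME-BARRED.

Taking the later of the act (7 August 2004) and discovery (11 December 2004), the claim accrued on 11 December 2004.
8 months from 11 December 2004 is 11 August 2005.
The period was tolled for 424 days by the pending related arbitration (10 April 2005 to 8 June 2006), pushing the deadline to 9 October 2006.
Because the pending criminal prosecution ran from 19 September 2006 to 4 March 2007, the deadline is extended by 166 days to 24 March 2007.
The other events in the timeline have no effect on the limitation period under the stated rules.
Filing on 9 March 2007 beat the 24 March 2007 deadline — the action is timely.

TIMELY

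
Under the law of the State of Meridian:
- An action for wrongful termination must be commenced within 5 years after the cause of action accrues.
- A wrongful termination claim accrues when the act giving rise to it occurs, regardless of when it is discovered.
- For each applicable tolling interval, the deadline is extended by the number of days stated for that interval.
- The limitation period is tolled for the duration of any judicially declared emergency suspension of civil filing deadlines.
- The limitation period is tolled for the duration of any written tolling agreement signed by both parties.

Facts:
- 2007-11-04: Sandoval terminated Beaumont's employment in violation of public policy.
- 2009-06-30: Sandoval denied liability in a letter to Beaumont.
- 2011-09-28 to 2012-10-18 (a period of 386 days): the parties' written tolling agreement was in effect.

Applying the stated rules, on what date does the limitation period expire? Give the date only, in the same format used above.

2013-11-25

The limitation period began to run on 2007-11-04.
The untolled deadline — 5 years after 2007-11-04 — is 2012-11-04.
The period was tolled for 386 days by the written tolling agreement (2011-09-28 to 2012-10-18), pushing the deadline to 2013-11-25.
None of the other events listed affects the running of the period under the stated rules.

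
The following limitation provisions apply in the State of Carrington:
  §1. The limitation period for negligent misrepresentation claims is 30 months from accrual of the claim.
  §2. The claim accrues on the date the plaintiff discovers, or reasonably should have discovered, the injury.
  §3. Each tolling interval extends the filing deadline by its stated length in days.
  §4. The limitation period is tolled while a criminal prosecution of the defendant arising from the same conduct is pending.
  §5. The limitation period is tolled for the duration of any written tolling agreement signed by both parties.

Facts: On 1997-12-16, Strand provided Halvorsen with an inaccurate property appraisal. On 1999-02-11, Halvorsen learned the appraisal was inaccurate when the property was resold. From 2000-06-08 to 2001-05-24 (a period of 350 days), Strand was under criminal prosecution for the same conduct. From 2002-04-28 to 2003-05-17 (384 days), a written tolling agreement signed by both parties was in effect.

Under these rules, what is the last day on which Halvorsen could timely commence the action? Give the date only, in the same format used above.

Accrual is tied to discovery, so the period began on 1999-02-11 rather than on 1997-12-16 when the act occurred.
30 months from 1999-02-11 is 2001-08-11.
The pending criminal prosecution from 2000-06-08 to 2001-05-24 tolled the period for 350 days, extending the deadline to 2002-07-27.
Because the written tolling agreement ran from 2002-04-28 to 2003-05-17, the deadline is extended by 384 days to 2003-08-15.

2003-08-15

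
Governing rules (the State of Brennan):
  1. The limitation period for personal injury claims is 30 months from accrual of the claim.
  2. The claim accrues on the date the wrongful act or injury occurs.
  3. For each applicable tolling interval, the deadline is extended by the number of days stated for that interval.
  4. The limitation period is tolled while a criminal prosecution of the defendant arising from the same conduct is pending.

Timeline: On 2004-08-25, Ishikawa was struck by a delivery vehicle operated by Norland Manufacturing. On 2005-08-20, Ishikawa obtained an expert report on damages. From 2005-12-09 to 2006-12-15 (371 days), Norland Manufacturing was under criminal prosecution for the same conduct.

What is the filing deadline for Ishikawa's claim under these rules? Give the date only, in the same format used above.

2008-03-02

The claim accrued on 2004-08-25, the date of the act.
30 months from 2004-08-25 is 2007-02-25.
Because the pending criminal prosecution ran from 2005-12-09 to 2006-12-15, the deadline is extended by 371 days to 2008-03-02.
None of the other events listed affects the running of the period under the stated rules.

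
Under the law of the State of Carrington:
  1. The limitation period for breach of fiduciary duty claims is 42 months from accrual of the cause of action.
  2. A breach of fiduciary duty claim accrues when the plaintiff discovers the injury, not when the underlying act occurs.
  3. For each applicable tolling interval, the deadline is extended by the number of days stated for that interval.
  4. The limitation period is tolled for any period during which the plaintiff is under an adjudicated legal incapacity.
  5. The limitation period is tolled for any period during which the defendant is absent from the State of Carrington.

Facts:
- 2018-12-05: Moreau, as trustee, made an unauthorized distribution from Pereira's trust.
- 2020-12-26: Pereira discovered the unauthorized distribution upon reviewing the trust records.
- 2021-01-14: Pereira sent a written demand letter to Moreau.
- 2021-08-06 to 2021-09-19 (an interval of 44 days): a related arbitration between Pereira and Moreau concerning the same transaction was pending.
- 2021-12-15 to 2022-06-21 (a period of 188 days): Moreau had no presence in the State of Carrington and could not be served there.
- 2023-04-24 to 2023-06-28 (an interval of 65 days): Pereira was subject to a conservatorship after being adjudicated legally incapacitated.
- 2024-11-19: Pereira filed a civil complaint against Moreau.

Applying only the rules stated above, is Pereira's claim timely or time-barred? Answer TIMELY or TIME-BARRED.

TIMELY

Accrual is tied to discovery, so the period began on 2020-12-26 rather than on 2018-12-05 when the act occurred.
42 months from 2020-12-26 is 2024-06-26.
Because the defendant's absence from the jurisdiction ran from 2021-12-15 to 2022-06-21, the deadline is extended by 188 days to 2024-12-31.
The plaintiff's legal incapacity from 2023-04-24 to 2023-06-28 tolled the period for 65 days, extending the deadline to 2025-03-06.
No stated provision tolls the period for a pending arbitration, so the interval from 2021-08-06 to 2021-09-19 has no effect on the deadline.
Nothing else in the chronology tolls or restarts the period.
Pereira filed on 2024-11-19, before the 2025-03-06 deadline, so the action is timely.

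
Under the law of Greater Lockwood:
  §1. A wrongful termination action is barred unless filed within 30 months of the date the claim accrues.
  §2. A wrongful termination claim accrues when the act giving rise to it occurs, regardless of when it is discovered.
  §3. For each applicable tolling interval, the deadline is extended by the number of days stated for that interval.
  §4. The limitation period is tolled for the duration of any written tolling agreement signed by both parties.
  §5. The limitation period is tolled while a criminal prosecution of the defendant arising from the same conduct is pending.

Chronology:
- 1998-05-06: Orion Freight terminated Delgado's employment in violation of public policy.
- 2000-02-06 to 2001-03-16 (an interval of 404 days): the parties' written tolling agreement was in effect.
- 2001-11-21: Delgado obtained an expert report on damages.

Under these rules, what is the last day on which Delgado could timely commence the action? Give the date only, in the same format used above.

The claim accrued on 1998-05-06, the date of the act.
The untolled deadline — 30 months after 1998-05-06 — is 2000-11-06.
The written tolling agreement from 2000-02-06 to 2001-03-16 tolled the period for 404 days, extending the deadline to 2001-12-15.
None of the other events listed affects the running of the period under the stated rules.

2001-12-15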